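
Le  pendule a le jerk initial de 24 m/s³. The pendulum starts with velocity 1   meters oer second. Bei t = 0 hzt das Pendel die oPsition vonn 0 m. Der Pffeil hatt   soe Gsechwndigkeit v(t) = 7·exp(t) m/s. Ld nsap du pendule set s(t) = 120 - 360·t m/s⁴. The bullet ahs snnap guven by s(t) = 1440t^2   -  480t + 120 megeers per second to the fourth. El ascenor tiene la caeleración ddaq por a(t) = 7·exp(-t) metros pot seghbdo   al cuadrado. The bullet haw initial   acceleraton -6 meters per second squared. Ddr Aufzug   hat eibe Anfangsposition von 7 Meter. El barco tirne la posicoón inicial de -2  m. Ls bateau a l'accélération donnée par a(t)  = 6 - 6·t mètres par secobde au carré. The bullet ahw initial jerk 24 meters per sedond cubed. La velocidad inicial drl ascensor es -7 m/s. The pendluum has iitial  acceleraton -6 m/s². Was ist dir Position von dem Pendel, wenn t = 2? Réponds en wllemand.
Um dies zu lösen, müssen wir 4 Integrale unserer Gleichung für den Snap s(t) = 120 - 360·t finden. Das Integral von dem Snap, mit j(0) = 24, ergibt den Ruck: j(t) = -180·t^2 + 120·t + 24. Die Stammfunktion von dem Ruck ist die Beschleunigung. Mit a(0) = -6 erhalten wir a(t) = -60·t^3 + 60·t^2 + 24·t - 6. Durch Integration von der Beschleunigung und Verwendung der Anfangsbedingung v(0) = 1, erhalten wir v(t) = -15·t^4 + 20·t^3 + 12·t^2 - 6·t + 1. Die Stammfunktion von der Geschwindigkeit ist die Position. Mit x(0) = 0 erhalten wir x(t) = -3·t^5 + 5·t^4 + 4·t^3 - 3·t^2 + t. Mit x(t) = -3·t^5 + 5·t^4 + 4·t^3 - 3·t^2 + t und Einsetzen von t = 2, finden wir x = 6.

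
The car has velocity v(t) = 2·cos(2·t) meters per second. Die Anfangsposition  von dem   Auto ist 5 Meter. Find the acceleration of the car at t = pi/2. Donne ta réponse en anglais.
Starting from velocity v(t) = 2·cos(2·t), we take 1 derivative. Taking d/dt of v(t), we find a(t) = -4·sin(2·t). Using a(t) = -4·sin(2·t) and substituting t = pi/2, we find a = 0.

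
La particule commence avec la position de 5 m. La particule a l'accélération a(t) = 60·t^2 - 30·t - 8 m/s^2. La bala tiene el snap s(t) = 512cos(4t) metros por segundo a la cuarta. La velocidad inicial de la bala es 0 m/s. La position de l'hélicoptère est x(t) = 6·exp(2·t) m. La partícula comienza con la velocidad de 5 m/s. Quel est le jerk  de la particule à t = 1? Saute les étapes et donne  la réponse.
À t = 1, j = 90.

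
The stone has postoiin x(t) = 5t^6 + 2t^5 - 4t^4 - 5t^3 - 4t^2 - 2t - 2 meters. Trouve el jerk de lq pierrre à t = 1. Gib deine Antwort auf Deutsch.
Wir müssen unsere Gleichung für die Position x(t) = 5·t^6 + 2·t^5 - 4·t^4 - 5·t^3 - 4·t^2 - 2·t - 2 3-mal ableiten. Durch Ableiten von der Position erhalten wir die Geschwindigkeit: v(t) = 30·t^5 + 10·t^4 - 16·t^3 - 15·t^2 - 8·t - 2. Mit d/dt von v(t) finden wir a(t) = 150·t^4 + 40·t^3 - 48·t^2 - 30·t - 8. Mit d/dt von a(t) finden wir j(t) = 600·t^3 + 120·t^2 - 96·t - 30. Mit j(t) = 600·t^3 + 120·t^2 - 96·t - 30 und Einsetzen von t = 1, finden wir j = 594.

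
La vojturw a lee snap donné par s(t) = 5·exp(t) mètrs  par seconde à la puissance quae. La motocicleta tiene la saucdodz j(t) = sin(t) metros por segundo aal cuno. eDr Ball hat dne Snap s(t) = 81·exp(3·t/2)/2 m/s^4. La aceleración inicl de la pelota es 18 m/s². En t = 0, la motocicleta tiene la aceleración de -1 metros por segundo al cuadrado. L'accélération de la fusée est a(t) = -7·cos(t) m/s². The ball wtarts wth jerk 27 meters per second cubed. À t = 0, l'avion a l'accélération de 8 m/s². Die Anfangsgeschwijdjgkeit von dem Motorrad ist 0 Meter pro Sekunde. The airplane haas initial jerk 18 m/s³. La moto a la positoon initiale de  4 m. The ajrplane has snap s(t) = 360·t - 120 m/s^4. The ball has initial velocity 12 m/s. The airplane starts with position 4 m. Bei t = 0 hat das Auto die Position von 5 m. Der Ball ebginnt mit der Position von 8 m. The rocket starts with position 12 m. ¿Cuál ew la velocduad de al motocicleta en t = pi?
Partiendo de la sacudida j(t) = sin(t), tomamos 2 antiderivadas. Integrando la sacudida y usando la condición inicial a(0) = -1, obtenemos a(t) = -cos(t). Integrando la aceleración y usando la condición inicial v(0) = 0, obtenemos v(t) = -sin(t). Usando v(t) = -sin(t) y sustituyendo t = pi, encontramos v = 0.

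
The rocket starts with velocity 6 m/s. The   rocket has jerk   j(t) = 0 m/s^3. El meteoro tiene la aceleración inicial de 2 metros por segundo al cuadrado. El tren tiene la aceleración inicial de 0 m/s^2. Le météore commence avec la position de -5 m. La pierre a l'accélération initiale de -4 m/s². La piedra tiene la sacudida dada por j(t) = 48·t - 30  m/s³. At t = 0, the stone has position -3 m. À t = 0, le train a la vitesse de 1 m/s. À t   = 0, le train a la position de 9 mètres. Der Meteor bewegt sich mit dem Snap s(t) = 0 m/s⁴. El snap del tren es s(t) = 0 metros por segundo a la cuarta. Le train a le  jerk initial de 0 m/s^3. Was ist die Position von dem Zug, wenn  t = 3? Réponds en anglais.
We need to integrate our snap equation s(t) = 0 4 times. Taking ∫s(t)dt and applying j(0) = 0, we find j(t) = 0. Taking ∫j(t)dt and applying a(0) = 0, we find a(t) = 0. The antiderivative of acceleration is velocity. Using v(0) = 1, we get v(t) = 1. Finding the antiderivative of v(t) and using x(0) = 9: x(t) = t + 9. Using x(t) = t + 9 and substituting t = 3, we find x = 12.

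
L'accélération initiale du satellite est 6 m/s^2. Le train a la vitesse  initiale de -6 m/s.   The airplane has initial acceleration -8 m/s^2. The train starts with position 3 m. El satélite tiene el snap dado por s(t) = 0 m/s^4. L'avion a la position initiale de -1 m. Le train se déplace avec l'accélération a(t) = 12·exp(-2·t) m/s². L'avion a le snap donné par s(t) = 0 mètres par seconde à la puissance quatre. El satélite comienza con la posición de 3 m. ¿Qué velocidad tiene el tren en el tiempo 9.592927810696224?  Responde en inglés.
To solve this, we need to take 1 antiderivative of our acceleration equation a(t) = 12·exp(-2·t). The integral of acceleration, with v(0) = -6, gives velocity: v(t) = -6·exp(-2·t). Using v(t) = -6·exp(-2·t) and substituting t = 9.592927810696224, we find v = -2.79151537009629E-8.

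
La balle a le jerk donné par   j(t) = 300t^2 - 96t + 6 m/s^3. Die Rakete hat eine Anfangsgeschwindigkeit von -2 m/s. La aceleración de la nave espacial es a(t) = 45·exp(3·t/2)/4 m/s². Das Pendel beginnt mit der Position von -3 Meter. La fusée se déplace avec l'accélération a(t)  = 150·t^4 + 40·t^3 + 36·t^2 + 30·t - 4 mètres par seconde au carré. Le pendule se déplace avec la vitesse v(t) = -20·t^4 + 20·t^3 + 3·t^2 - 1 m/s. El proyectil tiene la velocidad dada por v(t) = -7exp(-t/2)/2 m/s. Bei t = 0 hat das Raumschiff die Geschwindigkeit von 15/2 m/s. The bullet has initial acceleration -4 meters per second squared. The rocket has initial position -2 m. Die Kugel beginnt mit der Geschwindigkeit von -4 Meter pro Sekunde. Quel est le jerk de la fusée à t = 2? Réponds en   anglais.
Starting from acceleration a(t) = 150·t^4 + 40·t^3 + 36·t^2 + 30·t - 4, we take 1 derivative. Taking d/dt of a(t), we find j(t) = 600·t^3 + 120·t^2 + 72·t + 30. Using j(t) = 600·t^3 + 120·t^2 + 72·t + 30 and substituting t = 2, we find j = 5454.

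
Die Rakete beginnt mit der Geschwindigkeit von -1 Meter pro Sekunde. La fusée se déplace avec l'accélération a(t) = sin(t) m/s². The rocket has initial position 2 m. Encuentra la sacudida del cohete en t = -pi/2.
Partiendo de la aceleración a(t) = sin(t), tomamos 1 derivada. La derivada de la aceleración da la sacudida: j(t) = cos(t). Usando j(t) = cos(t) y sustituyendo t = -pi/2, encontramos j = 0.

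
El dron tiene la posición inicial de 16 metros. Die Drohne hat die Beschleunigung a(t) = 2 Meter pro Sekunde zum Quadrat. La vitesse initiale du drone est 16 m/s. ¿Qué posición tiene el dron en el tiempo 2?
Para resolver esto, necesitamos tomar 2 integrales de nuestra ecuación de la aceleración a(t) = 2. Tomando ∫a(t)dt y aplicando v(0) = 16, encontramos v(t) = 2·t + 16. Tomando ∫v(t)dt y aplicando x(0) = 16, encontramos x(t) = t^2 + 16·t + 16. De la ecuación de la posición x(t) = t^2 + 16·t + 16, sustituimos t = 2 para obtener x = 52.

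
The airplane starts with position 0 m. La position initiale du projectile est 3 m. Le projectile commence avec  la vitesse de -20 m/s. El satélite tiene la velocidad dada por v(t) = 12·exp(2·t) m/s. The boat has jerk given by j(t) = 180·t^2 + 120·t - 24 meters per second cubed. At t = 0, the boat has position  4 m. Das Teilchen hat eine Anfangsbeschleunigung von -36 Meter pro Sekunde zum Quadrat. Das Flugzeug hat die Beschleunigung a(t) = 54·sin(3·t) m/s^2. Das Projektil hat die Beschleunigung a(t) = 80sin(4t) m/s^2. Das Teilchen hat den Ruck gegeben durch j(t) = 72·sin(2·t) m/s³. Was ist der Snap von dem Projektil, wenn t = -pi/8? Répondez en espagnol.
Debemos derivar nuestra ecuación de la aceleración a(t) = 80·sin(4·t) 2 veces. La derivada de la aceleración da la sacudida: j(t) = 320·cos(4·t). La derivada de la sacudida da el snap: s(t) = -1280·sin(4·t). Tenemos el snap s(t) = -1280·sin(4·t). Sustituyendo t = -pi/8: s(-pi/8) = 1280.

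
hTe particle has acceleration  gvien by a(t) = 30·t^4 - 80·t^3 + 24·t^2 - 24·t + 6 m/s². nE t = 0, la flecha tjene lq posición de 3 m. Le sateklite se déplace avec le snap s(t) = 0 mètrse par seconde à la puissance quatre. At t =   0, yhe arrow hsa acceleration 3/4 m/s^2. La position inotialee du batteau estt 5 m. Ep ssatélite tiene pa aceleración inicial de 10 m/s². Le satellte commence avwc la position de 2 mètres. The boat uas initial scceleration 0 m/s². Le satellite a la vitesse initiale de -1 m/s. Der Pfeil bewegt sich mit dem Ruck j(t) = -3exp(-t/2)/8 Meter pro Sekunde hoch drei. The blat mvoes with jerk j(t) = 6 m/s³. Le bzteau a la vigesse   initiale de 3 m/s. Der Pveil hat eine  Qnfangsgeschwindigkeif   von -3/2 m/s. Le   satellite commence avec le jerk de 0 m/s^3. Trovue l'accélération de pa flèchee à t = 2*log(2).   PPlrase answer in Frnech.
Pour résoudre ceci, nous devons prendre 1 intégrale de notre équation du jerk j(t) = -3·exp(-t/2)/8. La primitive du jerk, avec a(0) = 3/4, donne l'accélération: a(t) = 3·exp(-t/2)/4. Nous avons l'accélération a(t) = 3·exp(-t/2)/4. En substituant t = 2*log(2): a(2*log(2)) = 3/8.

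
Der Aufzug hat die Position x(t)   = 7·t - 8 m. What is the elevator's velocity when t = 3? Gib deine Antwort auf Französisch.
Pour résoudre ceci, nous devons prendre 1 dérivée de notre équation de la position x(t) = 7·t - 8. En prenant d/dt de x(t), nous trouvons v(t) = 7. De l'équation de la vitesse v(t) = 7, nous substituons t = 3 pour obtenir v = 7.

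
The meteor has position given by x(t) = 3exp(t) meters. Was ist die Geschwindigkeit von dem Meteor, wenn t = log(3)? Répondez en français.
Pour résoudre ceci, nous devons prendre 1 dérivée de notre équation de la position x(t) = 3·exp(t). En dérivant la position, nous obtenons la vitesse: v(t) = 3·exp(t). Nous avons la vitesse v(t) = 3·exp(t). En substituant t = log(3): v(log(3)) = 9.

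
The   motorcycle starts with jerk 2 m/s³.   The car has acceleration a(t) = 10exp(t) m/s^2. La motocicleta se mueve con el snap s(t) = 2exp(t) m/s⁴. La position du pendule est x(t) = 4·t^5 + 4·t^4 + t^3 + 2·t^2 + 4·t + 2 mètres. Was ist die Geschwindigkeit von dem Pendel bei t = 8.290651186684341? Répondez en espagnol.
Para resolver esto, necesitamos tomar 1 derivada de nuestra ecuación de la posición x(t) = 4·t^5 + 4·t^4 + t^3 + 2·t^2 + 4·t + 2. La derivada de la posición da la velocidad: v(t) = 20·t^4 + 16·t^3 + 3·t^2 + 4·t + 4. De la ecuación de la velocidad v(t) = 20·t^4 + 16·t^3 + 3·t^2 + 4·t + 4, sustituimos t = 8.290651186684341 para obtener v = 103850.801780234.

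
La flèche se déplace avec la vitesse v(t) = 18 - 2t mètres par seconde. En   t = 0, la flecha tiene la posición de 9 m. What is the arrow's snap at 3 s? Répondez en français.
Nous devons dériver notre équation de la vitesse v(t) = 18 - 2·t 3 fois. En dérivant la vitesse, nous obtenons l'accélération: a(t) = -2. La dérivée de l'accélération donne le jerk: j(t) = 0. En prenant d/dt de j(t), nous trouvons s(t) = 0. En utilisant s(t) = 0 et en substituant t = 3, nous trouvons s = 0.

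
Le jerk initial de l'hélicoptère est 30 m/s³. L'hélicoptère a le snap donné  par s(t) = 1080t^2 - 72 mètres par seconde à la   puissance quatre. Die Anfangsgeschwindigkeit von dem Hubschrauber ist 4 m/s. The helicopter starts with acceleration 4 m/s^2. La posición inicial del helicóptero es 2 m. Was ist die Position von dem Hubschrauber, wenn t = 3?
Um dies zu lösen, müssen wir 4 Integrale unserer Gleichung für den Snap s(t) = 1080·t^2 - 72 finden. Das Integral von dem Snap, mit j(0) = 30, ergibt den Ruck: j(t) = 360·t^3 - 72·t + 30. Mit ∫j(t)dt und Anwendung von a(0) = 4, finden wir a(t) = 90·t^4 - 36·t^2 + 30·t + 4. Durch Integration von der Beschleunigung und Verwendung der Anfangsbedingung v(0) = 4, erhalten wir v(t) = 18·t^5 - 12·t^3 + 15·t^2 + 4·t + 4. Durch Integration von der Geschwindigkeit und Verwendung der Anfangsbedingung x(0) = 2, erhalten wir x(t) = 3·t^6 - 3·t^4 + 5·t^3 + 2·t^2 + 4·t + 2. Wir haben die Position x(t) = 3·t^6 - 3·t^4 + 5·t^3 + 2·t^2 + 4·t + 2. Durch Einsetzen von t = 3: x(3) = 2111.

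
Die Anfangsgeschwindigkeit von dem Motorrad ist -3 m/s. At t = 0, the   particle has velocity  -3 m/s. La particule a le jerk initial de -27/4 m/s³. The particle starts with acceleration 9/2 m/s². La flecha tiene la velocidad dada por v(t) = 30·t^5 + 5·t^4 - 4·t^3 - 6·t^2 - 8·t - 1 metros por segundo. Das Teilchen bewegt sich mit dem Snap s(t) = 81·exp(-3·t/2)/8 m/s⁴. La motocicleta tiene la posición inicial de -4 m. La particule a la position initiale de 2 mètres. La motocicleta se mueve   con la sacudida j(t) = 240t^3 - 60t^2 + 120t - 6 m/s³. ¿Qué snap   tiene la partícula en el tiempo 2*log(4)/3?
Tenemos el snap s(t) = 81·exp(-3·t/2)/8. Sustituyendo t = 2*log(4)/3: s(2*log(4)/3) = 81/32.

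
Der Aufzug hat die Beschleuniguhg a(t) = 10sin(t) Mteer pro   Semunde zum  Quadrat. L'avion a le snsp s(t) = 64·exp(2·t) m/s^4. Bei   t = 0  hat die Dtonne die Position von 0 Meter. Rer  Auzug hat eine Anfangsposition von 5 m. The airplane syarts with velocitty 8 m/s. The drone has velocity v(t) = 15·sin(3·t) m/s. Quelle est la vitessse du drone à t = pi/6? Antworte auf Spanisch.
Usando v(t) = 15·sin(3·t) y sustituyendo t = pi/6, encontramos v = 15.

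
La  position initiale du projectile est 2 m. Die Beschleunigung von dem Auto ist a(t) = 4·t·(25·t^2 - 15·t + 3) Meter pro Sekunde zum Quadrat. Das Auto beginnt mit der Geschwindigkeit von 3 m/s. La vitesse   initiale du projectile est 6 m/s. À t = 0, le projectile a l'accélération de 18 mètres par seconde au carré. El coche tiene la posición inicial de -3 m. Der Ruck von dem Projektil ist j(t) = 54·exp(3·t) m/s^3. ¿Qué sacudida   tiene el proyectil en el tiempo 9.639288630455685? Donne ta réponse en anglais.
From the given jerk equation j(t) = 54·exp(3·t), we substitute t = 9.639288630455685 to get j = 195552487568508.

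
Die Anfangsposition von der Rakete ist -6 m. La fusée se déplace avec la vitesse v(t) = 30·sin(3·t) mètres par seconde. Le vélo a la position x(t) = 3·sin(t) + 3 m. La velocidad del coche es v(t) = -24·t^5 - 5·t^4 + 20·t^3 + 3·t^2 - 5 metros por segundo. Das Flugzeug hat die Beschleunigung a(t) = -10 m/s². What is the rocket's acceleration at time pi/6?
To solve this, we need to take 1 derivative of our velocity equation v(t) = 30·sin(3·t). Taking d/dt of v(t), we find a(t) = 90·cos(3·t). From the given acceleration equation a(t) = 90·cos(3·t), we substitute t = pi/6 to get a = 0.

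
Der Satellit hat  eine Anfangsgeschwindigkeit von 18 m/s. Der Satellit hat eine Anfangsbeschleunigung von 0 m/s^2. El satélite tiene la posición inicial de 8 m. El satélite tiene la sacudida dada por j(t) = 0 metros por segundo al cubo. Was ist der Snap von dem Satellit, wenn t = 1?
Wir müssen unsere Gleichung für den Ruck j(t) = 0 1-mal ableiten. Die Ableitung von dem Ruck ergibt den Snap: s(t) = 0. Aus der Gleichung für den Snap s(t) = 0, setzen wir t = 1 ein und erhalten s = 0.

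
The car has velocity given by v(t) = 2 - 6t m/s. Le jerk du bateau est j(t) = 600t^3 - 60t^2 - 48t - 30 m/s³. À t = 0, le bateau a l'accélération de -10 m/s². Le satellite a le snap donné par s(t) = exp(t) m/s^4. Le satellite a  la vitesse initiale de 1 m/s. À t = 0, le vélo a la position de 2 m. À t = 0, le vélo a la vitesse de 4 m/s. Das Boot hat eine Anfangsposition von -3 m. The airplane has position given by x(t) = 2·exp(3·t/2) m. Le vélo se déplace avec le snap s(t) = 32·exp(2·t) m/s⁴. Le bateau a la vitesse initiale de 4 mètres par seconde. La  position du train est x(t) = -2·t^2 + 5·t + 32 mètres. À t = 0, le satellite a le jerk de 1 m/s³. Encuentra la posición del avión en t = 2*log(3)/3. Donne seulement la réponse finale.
En t = 2*log(3)/3, x = 6.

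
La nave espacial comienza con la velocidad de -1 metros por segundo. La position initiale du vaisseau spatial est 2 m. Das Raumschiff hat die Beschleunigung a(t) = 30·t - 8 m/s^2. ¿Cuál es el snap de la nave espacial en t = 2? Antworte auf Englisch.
We must differentiate our acceleration equation a(t) = 30·t - 8 2 times. The derivative of acceleration gives jerk: j(t) = 30. The derivative of jerk gives snap: s(t) = 0. Using s(t) = 0 and substituting t = 2, we find s = 0.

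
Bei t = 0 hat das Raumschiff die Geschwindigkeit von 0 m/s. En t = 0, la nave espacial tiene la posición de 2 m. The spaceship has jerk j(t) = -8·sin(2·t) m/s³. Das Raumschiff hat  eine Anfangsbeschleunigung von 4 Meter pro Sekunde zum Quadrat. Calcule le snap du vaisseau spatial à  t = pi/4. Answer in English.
We must differentiate our jerk equation j(t) = -8·sin(2·t) 1 time. Taking d/dt of j(t), we find s(t) = -16·cos(2·t). From the given snap equation s(t) = -16·cos(2·t), we substitute t = pi/4 to get s = 0.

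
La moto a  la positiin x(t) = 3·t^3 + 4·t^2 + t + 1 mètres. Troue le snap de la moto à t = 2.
En partant de la position x(t) = 3·t^3 + 4·t^2 + t + 1, nous prenons 4 dérivées. En prenant d/dt de x(t), nous trouvons v(t) = 9·t^2 + 8·t + 1. La dérivée de la vitesse donne l'accélération: a(t) = 18·t + 8. En dérivant l'accélération, nous obtenons le jerk: j(t) = 18. En dérivant le jerk, nous obtenons le snap: s(t) = 0. Nous avons le snap s(t) = 0. En substituant t = 2: s(2) = 0.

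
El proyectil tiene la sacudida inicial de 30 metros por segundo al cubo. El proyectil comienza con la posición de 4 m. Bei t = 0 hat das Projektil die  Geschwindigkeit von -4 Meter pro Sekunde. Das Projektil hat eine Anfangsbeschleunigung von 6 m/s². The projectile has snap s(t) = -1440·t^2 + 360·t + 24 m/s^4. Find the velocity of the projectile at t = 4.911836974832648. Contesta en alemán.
Wir müssen das Integral unserer Gleichung für den Snap s(t) = -1440·t^2 + 360·t + 24 3-mal finden. Mit ∫s(t)dt und Anwendung von j(0) = 30, finden wir j(t) = -480·t^3 + 180·t^2 + 24·t + 30. Durch Integration von dem Ruck und Verwendung der Anfangsbedingung a(0) = 6, erhalten wir a(t) = -120·t^4 + 60·t^3 + 12·t^2 + 30·t + 6. Die Stammfunktion von der Beschleunigung, mit v(0) = -4, ergibt die Geschwindigkeit: v(t) = -24·t^5 + 15·t^4 + 4·t^3 + 15·t^2 + 6·t - 4. Mit v(t) = -24·t^5 + 15·t^4 + 4·t^3 + 15·t^2 + 6·t - 4 und Einsetzen von t = 4.911836974832648, finden wir v = -59024.4400766889.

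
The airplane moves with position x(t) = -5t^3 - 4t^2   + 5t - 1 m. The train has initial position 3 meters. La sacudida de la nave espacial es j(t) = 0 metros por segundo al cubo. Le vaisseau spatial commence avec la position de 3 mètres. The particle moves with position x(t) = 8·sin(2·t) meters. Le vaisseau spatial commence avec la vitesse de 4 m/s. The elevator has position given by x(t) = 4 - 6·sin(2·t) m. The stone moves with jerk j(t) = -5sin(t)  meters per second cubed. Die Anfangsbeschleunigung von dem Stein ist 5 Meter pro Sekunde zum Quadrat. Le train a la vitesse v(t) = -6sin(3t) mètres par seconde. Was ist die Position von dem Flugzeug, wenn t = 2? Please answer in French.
De l'équation de la position x(t) = -5·t^3 - 4·t^2 + 5·t - 1, nous substituons t = 2 pour obtenir x = -47.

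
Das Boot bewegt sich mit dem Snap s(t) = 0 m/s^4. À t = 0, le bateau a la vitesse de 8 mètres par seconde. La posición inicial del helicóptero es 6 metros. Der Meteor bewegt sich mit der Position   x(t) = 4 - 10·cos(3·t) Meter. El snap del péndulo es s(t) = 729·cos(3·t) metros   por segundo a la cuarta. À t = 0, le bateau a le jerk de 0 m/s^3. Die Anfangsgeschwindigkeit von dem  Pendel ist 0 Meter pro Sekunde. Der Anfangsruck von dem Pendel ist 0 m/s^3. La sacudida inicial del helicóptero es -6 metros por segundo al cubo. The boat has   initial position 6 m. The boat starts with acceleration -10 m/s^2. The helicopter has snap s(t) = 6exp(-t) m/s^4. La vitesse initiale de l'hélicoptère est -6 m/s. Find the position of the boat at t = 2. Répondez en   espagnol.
Para resolver esto, necesitamos tomar 4 antiderivadas de nuestra ecuación del snap s(t) = 0. La antiderivada del snap es la sacudida. Usando j(0) = 0, obtenemos j(t) = 0. Integrando la sacudida y usando la condición inicial a(0) = -10, obtenemos a(t) = -10. Tomando ∫a(t)dt y aplicando v(0) = 8, encontramos v(t) = 8 - 10·t. Tomando ∫v(t)dt y aplicando x(0) = 6, encontramos x(t) = -5·t^2 + 8·t + 6. Tenemos la posición x(t) = -5·t^2 + 8·t + 6. Sustituyendo t = 2: x(2) = 2.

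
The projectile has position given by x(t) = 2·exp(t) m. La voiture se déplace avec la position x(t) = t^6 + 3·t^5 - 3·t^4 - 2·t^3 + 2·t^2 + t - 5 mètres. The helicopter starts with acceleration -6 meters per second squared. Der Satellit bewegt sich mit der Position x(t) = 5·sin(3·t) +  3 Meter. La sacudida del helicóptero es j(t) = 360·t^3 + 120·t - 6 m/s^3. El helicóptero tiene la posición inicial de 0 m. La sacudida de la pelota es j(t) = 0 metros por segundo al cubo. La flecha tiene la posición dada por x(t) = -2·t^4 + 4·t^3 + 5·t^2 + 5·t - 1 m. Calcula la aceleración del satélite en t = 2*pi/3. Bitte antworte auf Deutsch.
Ausgehend von der Position x(t) = 5·sin(3·t) + 3, nehmen wir 2 Ableitungen. Die Ableitung von der Position ergibt die Geschwindigkeit: v(t) = 15·cos(3·t). Die Ableitung von der Geschwindigkeit ergibt die Beschleunigung: a(t) = -45·sin(3·t). Wir haben die Beschleunigung a(t) = -45·sin(3·t). Durch Einsetzen von t = 2*pi/3: a(2*pi/3) = 0.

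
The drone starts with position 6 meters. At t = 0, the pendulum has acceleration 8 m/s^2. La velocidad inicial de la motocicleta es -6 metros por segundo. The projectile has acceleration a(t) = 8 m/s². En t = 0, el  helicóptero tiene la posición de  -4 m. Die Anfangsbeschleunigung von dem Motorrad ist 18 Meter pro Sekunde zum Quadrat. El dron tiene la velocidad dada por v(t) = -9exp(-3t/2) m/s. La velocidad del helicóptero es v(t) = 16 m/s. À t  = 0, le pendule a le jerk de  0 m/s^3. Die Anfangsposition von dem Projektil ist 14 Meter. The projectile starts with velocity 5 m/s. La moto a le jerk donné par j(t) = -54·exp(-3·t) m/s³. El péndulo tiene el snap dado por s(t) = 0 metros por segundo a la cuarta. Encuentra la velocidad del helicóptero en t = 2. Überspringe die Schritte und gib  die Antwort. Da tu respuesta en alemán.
v(2) = 16.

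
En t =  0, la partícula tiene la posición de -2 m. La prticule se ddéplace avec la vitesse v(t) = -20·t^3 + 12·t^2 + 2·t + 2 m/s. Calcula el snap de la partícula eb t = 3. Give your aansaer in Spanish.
Debemos derivar nuestra ecuación de la velocidad v(t) = -20·t^3 + 12·t^2 + 2·t + 2 3 veces. Tomando d/dt de v(t), encontramos a(t) = -60·t^2 + 24·t + 2. La derivada de la aceleración da la sacudida: j(t) = 24 - 120·t. Derivando la sacudida, obtenemos el snap: s(t) = -120. Usando s(t) = -120 y sustituyendo t = 3, encontramos s = -120.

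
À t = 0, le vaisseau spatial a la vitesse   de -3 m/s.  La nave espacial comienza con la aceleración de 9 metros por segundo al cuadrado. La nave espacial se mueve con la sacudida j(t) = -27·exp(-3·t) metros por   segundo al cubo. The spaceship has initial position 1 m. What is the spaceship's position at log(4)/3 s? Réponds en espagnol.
Para resolver esto, necesitamos tomar 3 antiderivadas de nuestra ecuación de la sacudida j(t) = -27·exp(-3·t). Tomando ∫j(t)dt y aplicando a(0) = 9, encontramos a(t) = 9·exp(-3·t). La integral de la aceleración es la velocidad. Usando v(0) = -3, obtenemos v(t) = -3·exp(-3·t). La integral de la velocidad es la posición. Usando x(0) = 1, obtenemos x(t) = exp(-3·t). Usando x(t) = exp(-3·t) y sustituyendo t = log(4)/3, encontramos x = 1/4.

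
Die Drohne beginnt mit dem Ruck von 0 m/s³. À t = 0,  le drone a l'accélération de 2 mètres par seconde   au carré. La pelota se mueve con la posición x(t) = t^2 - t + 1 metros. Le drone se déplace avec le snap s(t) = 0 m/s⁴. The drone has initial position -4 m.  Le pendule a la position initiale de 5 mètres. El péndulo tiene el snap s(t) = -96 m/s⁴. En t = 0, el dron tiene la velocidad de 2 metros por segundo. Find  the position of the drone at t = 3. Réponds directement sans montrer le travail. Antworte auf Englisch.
x(3) = 11.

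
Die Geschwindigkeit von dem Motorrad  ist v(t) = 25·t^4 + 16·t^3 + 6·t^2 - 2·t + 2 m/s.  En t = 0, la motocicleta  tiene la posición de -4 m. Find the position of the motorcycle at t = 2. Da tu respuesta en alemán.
Ausgehend von der Geschwindigkeit v(t) = 25·t^4 + 16·t^3 + 6·t^2 - 2·t + 2, nehmen wir 1 Integral. Die Stammfunktion von der Geschwindigkeit, mit x(0) = -4, ergibt die Position: x(t) = 5·t^5 + 4·t^4 + 2·t^3 - t^2 + 2·t - 4. Wir haben die Position x(t) = 5·t^5 + 4·t^4 + 2·t^3 - t^2 + 2·t - 4. Durch Einsetzen von t = 2: x(2) = 236.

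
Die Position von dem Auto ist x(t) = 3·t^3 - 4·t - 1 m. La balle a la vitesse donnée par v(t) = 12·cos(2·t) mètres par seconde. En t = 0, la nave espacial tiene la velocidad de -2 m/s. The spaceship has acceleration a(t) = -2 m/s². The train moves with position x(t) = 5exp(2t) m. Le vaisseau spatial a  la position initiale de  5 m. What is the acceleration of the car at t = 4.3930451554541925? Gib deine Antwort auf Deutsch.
Ausgehend von der Position x(t) = 3·t^3 - 4·t - 1, nehmen wir 2 Ableitungen. Mit d/dt von x(t) finden wir v(t) = 9·t^2 - 4. Durch Ableiten von der Geschwindigkeit erhalten wir die Beschleunigung: a(t) = 18·t. Aus der Gleichung für die Beschleunigung a(t) = 18·t, setzen wir t = 4.3930451554541925 ein und erhalten a = 79.0748127981755.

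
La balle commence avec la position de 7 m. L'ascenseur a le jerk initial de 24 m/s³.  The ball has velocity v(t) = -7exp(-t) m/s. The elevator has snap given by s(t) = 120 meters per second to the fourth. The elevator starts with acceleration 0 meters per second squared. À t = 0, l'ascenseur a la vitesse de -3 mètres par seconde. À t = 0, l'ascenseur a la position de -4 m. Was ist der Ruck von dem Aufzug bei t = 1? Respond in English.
Starting from snap s(t) = 120, we take 1 integral. Integrating snap and using the initial condition j(0) = 24, we get j(t) = 120·t + 24. We have jerk j(t) = 120·t + 24. Substituting t = 1: j(1) = 144.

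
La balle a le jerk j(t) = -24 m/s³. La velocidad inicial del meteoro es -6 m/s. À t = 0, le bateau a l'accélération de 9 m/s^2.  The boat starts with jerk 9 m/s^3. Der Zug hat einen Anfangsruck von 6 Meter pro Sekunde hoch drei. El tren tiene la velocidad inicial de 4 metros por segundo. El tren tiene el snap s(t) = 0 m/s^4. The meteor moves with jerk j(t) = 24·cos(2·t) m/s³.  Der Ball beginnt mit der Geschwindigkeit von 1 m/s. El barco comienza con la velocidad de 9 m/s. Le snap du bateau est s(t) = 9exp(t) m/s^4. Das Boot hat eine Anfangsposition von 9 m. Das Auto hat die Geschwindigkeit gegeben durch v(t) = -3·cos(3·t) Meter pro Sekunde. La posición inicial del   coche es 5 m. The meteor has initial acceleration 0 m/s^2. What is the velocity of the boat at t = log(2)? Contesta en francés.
Nous devons trouver l'intégrale de notre équation du snap s(t) = 9·exp(t) 3 fois. En prenant ∫s(t)dt et en appliquant j(0) = 9, nous trouvons j(t) = 9·exp(t). L'intégrale du jerk est l'accélération. En utilisant a(0) = 9, nous obtenons a(t) = 9·exp(t). L'intégrale de l'accélération, avec v(0) = 9, donne la vitesse: v(t) = 9·exp(t). De l'équation de la vitesse v(t) = 9·exp(t), nous substituons t = log(2) pour obtenir v = 18.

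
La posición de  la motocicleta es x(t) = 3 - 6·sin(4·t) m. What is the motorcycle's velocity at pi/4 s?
Starting from position x(t) = 3 - 6·sin(4·t), we take 1 derivative. Differentiating position, we get velocity: v(t) = -24·cos(4·t). From the given velocity equation v(t) = -24·cos(4·t), we substitute t = pi/4 to get v = 24.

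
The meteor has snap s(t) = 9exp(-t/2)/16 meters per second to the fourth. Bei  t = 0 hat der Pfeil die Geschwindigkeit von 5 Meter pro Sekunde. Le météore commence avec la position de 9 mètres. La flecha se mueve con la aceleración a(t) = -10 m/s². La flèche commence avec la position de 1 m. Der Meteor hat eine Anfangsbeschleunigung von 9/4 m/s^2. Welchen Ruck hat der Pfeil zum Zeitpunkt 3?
Um dies zu lösen, müssen wir 1 Ableitung unserer Gleichung für die Beschleunigung a(t) = -10 nehmen. Mit d/dt von a(t) finden wir j(t) = 0. Wir haben den Ruck j(t) = 0. Durch Einsetzen von t = 3: j(3) = 0.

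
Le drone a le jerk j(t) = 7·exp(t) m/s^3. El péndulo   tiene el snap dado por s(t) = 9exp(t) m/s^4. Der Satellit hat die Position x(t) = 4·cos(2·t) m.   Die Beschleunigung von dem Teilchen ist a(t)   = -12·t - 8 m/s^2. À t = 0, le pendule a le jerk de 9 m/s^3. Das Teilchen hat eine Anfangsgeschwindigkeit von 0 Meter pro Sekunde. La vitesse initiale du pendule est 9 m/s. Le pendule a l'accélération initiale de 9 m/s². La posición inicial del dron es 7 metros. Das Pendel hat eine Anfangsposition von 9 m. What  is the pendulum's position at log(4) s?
We must find the integral of our snap equation s(t) = 9·exp(t) 4 times. Integrating snap and using the initial condition j(0) = 9, we get j(t) = 9·exp(t). The antiderivative of jerk is acceleration. Using a(0) = 9, we get a(t) = 9·exp(t). Taking ∫a(t)dt and applying v(0) = 9, we find v(t) = 9·exp(t). The antiderivative of velocity is position. Using x(0) = 9, we get x(t) = 9·exp(t). We have position x(t) = 9·exp(t). Substituting t = log(4): x(log(4)) = 36.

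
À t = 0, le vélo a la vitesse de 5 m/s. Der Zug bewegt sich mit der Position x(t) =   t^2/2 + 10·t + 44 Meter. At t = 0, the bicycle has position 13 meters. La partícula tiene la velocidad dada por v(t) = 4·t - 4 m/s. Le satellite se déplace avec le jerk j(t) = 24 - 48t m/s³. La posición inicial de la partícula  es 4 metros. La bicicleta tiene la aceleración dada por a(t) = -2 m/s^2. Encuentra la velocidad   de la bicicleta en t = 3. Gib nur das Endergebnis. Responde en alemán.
Die Antwort ist -1.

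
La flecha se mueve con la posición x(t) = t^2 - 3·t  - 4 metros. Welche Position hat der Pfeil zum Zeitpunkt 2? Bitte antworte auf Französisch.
De l'équation de la position x(t) = t^2 - 3·t - 4, nous substituons t = 2 pour obtenir x = -6.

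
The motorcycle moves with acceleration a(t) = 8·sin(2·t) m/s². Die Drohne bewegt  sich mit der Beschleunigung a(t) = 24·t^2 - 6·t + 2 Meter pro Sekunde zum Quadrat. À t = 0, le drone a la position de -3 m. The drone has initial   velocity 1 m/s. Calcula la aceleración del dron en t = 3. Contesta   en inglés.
From the given acceleration equation a(t) = 24·t^2 - 6·t + 2, we substitute t = 3 to get a = 200.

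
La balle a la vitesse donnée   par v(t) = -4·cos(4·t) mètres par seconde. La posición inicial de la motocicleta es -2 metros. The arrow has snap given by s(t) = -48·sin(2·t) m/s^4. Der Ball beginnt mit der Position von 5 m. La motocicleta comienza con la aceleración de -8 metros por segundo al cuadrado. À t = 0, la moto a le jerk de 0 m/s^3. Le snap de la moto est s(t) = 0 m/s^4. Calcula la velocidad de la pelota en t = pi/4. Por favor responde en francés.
Nous avons la vitesse v(t) = -4·cos(4·t). En substituant t = pi/4: v(pi/4) = 4.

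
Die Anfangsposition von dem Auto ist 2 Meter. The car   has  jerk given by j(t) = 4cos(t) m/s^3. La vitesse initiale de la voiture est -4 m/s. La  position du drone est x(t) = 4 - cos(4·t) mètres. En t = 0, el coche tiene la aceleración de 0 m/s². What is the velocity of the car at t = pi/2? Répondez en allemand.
Ausgehend von dem Ruck j(t) = 4·cos(t), nehmen wir 2 Integrale. Durch Integration von dem Ruck und Verwendung der Anfangsbedingung a(0) = 0, erhalten wir a(t) = 4·sin(t). Die Stammfunktion von der Beschleunigung, mit v(0) = -4, ergibt die Geschwindigkeit: v(t) = -4·cos(t). Aus der Gleichung für die Geschwindigkeit v(t) = -4·cos(t), setzen wir t = pi/2 ein und erhalten v = 0.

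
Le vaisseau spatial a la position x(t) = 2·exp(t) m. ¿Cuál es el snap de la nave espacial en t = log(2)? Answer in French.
En partant de la position x(t) = 2·exp(t), nous prenons 4 dérivées. En dérivant la position, nous obtenons la vitesse: v(t) = 2·exp(t). En prenant d/dt de v(t), nous trouvons a(t) = 2·exp(t). En dérivant l'accélération, nous obtenons le jerk: j(t) = 2·exp(t). En dérivant le jerk, nous obtenons le snap: s(t) = 2·exp(t). De l'équation du snap s(t) = 2·exp(t), nous substituons t = log(2) pour obtenir s = 4.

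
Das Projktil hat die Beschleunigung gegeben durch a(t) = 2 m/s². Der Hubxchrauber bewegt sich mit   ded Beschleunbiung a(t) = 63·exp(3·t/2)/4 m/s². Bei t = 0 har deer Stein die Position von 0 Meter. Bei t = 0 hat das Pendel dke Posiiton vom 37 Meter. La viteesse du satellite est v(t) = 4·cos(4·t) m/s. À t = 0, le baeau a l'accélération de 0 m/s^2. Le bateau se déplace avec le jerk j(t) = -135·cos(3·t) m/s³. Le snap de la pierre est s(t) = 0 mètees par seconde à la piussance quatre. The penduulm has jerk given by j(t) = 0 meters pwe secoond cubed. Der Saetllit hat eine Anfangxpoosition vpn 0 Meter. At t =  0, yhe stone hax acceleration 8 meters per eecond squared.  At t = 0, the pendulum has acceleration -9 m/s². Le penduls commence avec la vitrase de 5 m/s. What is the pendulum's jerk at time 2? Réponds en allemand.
Aus der Gleichung für den Ruck j(t) = 0, setzen wir t = 2 ein und erhalten j = 0.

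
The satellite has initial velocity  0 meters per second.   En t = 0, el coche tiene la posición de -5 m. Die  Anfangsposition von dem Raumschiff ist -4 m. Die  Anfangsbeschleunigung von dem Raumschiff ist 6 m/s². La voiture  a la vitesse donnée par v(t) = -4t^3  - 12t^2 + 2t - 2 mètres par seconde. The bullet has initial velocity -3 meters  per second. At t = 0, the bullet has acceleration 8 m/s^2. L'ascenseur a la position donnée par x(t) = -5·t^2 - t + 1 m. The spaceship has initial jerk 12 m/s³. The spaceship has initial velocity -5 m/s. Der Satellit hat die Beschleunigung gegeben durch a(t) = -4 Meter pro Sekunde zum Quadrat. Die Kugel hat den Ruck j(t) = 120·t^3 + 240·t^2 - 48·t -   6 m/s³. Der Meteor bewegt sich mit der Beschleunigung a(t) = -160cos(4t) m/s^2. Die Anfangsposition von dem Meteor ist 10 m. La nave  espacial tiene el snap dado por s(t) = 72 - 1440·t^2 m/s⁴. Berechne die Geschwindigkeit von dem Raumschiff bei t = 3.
Wir müssen das Integral unserer Gleichung für den Snap s(t) = 72 - 1440·t^2 3-mal finden. Die Stammfunktion von dem Snap ist der Ruck. Mit j(0) = 12 erhalten wir j(t) = -480·t^3 + 72·t + 12. Das Integral von dem Ruck ist die Beschleunigung. Mit a(0) = 6 erhalten wir a(t) = -120·t^4 + 36·t^2 + 12·t + 6. Durch Integration von der Beschleunigung und Verwendung der Anfangsbedingung v(0) = -5, erhalten wir v(t) = -24·t^5 + 12·t^3 + 6·t^2 + 6·t - 5. Aus der Gleichung für die Geschwindigkeit v(t) = -24·t^5 + 12·t^3 + 6·t^2 + 6·t - 5, setzen wir t = 3 ein und erhalten v = -5441.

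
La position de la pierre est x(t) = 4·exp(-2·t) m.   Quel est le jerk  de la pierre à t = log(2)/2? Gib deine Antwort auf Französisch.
Pour résoudre ceci, nous devons prendre 3 dérivées de notre équation de la position x(t) = 4·exp(-2·t). En dérivant la position, nous obtenons la vitesse: v(t) = -8·exp(-2·t). En prenant d/dt de v(t), nous trouvons a(t) = 16·exp(-2·t). La dérivée de l'accélération donne le jerk: j(t) = -32·exp(-2·t). En utilisant j(t) = -32·exp(-2·t) et en substituant t = log(2)/2, nous trouvons j = -16.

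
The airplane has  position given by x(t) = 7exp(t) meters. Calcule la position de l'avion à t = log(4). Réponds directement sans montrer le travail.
x(log(4)) = 28.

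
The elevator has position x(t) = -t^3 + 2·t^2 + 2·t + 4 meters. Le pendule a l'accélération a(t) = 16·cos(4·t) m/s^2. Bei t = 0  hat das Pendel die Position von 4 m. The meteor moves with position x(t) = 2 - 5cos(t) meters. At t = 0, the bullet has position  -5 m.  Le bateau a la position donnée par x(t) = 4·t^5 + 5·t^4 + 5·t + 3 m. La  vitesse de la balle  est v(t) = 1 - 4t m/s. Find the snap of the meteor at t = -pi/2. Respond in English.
Starting from position x(t) = 2 - 5·cos(t), we take 4 derivatives. Taking d/dt of x(t), we find v(t) = 5·sin(t). The derivative of velocity gives acceleration: a(t) = 5·cos(t). The derivative of acceleration gives jerk: j(t) = -5·sin(t). The derivative of jerk gives snap: s(t) = -5·cos(t). Using s(t) = -5·cos(t) and substituting t = -pi/2, we find s = 0.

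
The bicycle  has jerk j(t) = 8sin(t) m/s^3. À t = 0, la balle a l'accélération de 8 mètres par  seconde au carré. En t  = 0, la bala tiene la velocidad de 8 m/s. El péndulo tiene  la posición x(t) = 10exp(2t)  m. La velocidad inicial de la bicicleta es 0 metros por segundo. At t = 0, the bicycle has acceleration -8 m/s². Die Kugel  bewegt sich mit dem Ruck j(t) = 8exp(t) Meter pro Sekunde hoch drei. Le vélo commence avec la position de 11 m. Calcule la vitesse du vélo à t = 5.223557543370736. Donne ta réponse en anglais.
We need to integrate our jerk equation j(t) = 8·sin(t) 2 times. Integrating jerk and using the initial condition a(0) = -8, we get a(t) = -8·cos(t). Finding the integral of a(t) and using v(0) = 0: v(t) = -8·sin(t). From the given velocity equation v(t) = -8·sin(t), we substitute t = 5.223557543370736 to get v = 6.97738756824628.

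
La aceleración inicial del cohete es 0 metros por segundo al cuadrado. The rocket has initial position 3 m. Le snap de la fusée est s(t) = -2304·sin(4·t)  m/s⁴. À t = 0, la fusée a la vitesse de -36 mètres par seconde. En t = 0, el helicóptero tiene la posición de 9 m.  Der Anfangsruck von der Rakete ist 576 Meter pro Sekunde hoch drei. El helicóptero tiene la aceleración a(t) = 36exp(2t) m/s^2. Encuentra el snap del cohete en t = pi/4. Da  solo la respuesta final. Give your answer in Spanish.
s(pi/4) = 0.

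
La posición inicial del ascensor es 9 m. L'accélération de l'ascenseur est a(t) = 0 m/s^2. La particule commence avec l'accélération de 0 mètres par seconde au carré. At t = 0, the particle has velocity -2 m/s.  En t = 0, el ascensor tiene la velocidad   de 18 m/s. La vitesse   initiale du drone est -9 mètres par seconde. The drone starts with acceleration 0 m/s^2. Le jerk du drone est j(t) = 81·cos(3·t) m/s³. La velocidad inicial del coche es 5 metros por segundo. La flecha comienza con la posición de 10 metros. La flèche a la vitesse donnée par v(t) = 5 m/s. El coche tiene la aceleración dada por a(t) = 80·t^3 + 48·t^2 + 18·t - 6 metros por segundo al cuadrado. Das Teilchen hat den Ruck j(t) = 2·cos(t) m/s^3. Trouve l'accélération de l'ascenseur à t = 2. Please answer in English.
From the given acceleration equation a(t) = 0, we substitute t = 2 to get a = 0.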